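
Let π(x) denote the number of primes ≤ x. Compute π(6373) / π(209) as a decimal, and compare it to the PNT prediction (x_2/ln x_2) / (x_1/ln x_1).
π(6373)/π(209) = 831/46 ≈ 18.0652;  PNT prediction ≈ 18.5966.

π(209) = 46 and π(6373) = 831, so π(6373)/π(209) ≈ 18.0652. The PNT-predicted ratio is (6373/ln(6373)) / (209/ln(209)) ≈ 18.5966. The two agree to within a few percent, as expected.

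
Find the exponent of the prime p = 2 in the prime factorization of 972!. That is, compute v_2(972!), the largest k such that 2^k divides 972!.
v_2(972!) = 966

Legendre's formula: v_p(n!) = Σ_{k ≥ 1} ⌊n / p^k⌋. For p = 2, n = 972, the terms are:
  ⌊972/2^1⌋ = ⌊972/2⌋ = 486
  ⌊972/2^2⌋ = ⌊972/4⌋ = 243
  ⌊972/2^3⌋ = ⌊972/8⌋ = 121
  ⌊972/2^4⌋ = ⌊972/16⌋ = 60
  ⌊972/2^5⌋ = ⌊972/32⌋ = 30
  ⌊972/2^6⌋ = ⌊972/64⌋ = 15
  ⌊972/2^7⌋ = ⌊972/128⌋ = 7
  ⌊972/2^8⌋ = ⌊972/256⌋ = 3
  ⌊972/2^9⌋ = ⌊972/512⌋ = 1
(the next term ⌊972/2^10⌋ = 0, terminating the sum). Summing: v_2(972!) = 486 + 243 + 121 + 60 + 30 + 15 + 7 + 3 + 1 = 966.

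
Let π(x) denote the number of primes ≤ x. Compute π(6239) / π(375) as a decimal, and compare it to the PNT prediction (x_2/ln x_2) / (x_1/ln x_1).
π(6239)/π(375) = 811/74 ≈ 10.9595;  PNT prediction ≈ 11.2842.

π(375) = 74 and π(6239) = 811, so π(6239)/π(375) ≈ 10.9595. The PNT-predicted ratio is (6239/ln(6239)) / (375/ln(375)) ≈ 11.2842. The two agree to within a few percent, as expected.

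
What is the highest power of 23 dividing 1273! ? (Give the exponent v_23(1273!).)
v_23(1273!) = 57

Legendre's formula: v_p(n!) = Σ_{k ≥ 1} ⌊n / p^k⌋. For p = 23, n = 1273, the terms are:
  ⌊1273/23^1⌋ = ⌊1273/23⌋ = 55
  ⌊1273/23^2⌋ = ⌊1273/529⌋ = 2
(the next term ⌊1273/23^3⌋ = 0, terminating the sum). Summing: v_23(1273!) = 55 + 2 = 57.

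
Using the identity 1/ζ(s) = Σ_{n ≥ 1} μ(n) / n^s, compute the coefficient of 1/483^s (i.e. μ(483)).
μ(483) = -1

Factor n = 483 = 3 · 7 · 23. μ(n) = 0 if any exponent ≥ 2 (not squarefree); otherwise μ(n) = (−1)^{ω(n)} where ω(n) is the number of distinct prime factors. Applying: μ(483) = -1.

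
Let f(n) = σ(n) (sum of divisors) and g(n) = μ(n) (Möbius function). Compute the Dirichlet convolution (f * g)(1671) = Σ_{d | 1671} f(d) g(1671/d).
(σ * μ)(1671) = 1671

Divisors of 1671: [1, 3, 557, 1671]. For each d | 1671:
  d = 1: σ(1) · μ(1671/1) = 1 · 1 = 1
  d = 3: σ(3) · μ(1671/3) = 4 · -1 = -4
  d = 557: σ(557) · μ(1671/557) = 558 · -1 = -558
  d = 1671: σ(1671) · μ(1671/1671) = 2232 · 1 = 2232
Summing: (σ * μ)(1671) = 1 + -4 + -558 + 2232 = 1671.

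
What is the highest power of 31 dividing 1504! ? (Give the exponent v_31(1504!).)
v_31(1504!) = 49

Legendre's formula: v_p(n!) = Σ_{k ≥ 1} ⌊n / p^k⌋. For p = 31, n = 1504, the terms are:
  ⌊1504/31^1⌋ = ⌊1504/31⌋ = 48
  ⌊1504/31^2⌋ = ⌊1504/961⌋ = 1
(the next term ⌊1504/31^3⌋ = 0, terminating the sum). Summing: v_31(1504!) = 48 + 1 = 49.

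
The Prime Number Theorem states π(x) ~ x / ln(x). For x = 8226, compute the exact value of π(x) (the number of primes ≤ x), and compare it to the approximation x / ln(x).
π(8226) = 1031;  x/ln(x) ≈ 912.47;  relative error ≈ 11.50%.

Directly count primes up to 8226: π(8226) = 1031. The PNT approximation gives 8226/ln(8226) ≈ 8226/9.01506 ≈ 912.47. Relative error (π(x) − x/ln(x)) / π(x) ≈ 11.50%; the approximation is known to undercount slightly (Li(x) is a better estimate).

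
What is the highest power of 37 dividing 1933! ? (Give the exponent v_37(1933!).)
v_37(1933!) = 53

Legendre's formula: v_p(n!) = Σ_{k ≥ 1} ⌊n / p^k⌋. For p = 37, n = 1933, the terms are:
  ⌊1933/37^1⌋ = ⌊1933/37⌋ = 52
  ⌊1933/37^2⌋ = ⌊1933/1369⌋ = 1
(the next term ⌊1933/37^3⌋ = 0, terminating the sum). Summing: v_37(1933!) = 52 + 1 = 53.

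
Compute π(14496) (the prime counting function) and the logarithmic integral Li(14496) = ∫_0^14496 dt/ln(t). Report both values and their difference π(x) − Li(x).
π(14496) = 1698;  Li(14496) ≈ 1724.12;  π(x) − Li(x) ≈ -26.12.

Direct count of primes ≤ 14496 gives π(14496) = 1698. Numerical evaluation of the logarithmic integral gives Li(14496) ≈ 1724.12. The difference π(x) − Li(x) ≈ -26.12 is typically negative for small/moderate x (Li(x) overestimates), though Littlewood's theorem shows this sign changes infinitely often.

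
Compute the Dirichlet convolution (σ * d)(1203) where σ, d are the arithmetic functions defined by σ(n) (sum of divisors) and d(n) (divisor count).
(σ * d)(1203) = 2424

Divisors of 1203: [1, 3, 401, 1203]. For each d | 1203:
  d = 1: σ(1) · d(1203/1) = 1 · 4 = 4
  d = 3: σ(3) · d(1203/3) = 4 · 2 = 8
  d = 401: σ(401) · d(1203/401) = 402 · 2 = 804
  d = 1203: σ(1203) · d(1203/1203) = 1608 · 1 = 1608
Summing: (σ * d)(1203) = 4 + 8 + 804 + 1608 = 2424.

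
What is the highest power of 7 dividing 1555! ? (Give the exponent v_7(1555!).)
v_7(1555!) = 257

Legendre's formula: v_p(n!) = Σ_{k ≥ 1} ⌊n / p^k⌋. For p = 7, n = 1555, the terms are:
  ⌊1555/7^1⌋ = ⌊1555/7⌋ = 222
  ⌊1555/7^2⌋ = ⌊1555/49⌋ = 31
  ⌊1555/7^3⌋ = ⌊1555/343⌋ = 4
(the next term ⌊1555/7^4⌋ = 0, terminating the sum). Summing: v_7(1555!) = 222 + 31 + 4 = 257.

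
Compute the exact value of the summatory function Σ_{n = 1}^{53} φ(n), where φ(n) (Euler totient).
Σ_{n ≤ 53} φ(n) = 882

Compute φ(n) for each 1 ≤ n ≤ 53: φ(1) = 1, φ(2) = 1, φ(3) = 2, φ(4) = 2, φ(5) = 4, φ(6) = 2, φ(7) = 6, φ(8) = 4, φ(9) = 6, φ(10) = 4, φ(11) = 10, φ(12) = 4, φ(13) = 12, φ(14) = 6, φ(15) = 8, φ(16) = 8, φ(17) = 16, φ(18) = 6, φ(19) = 18, φ(20) = 8, φ(21) = 12, φ(22) = 10, φ(23) = 22, φ(24) = 8, φ(25) = 20, φ(26) = 12, φ(27) = 18, φ(28) = 12, φ(29) = 28, φ(30) = 8, φ(31) = 30, φ(32) = 16, φ(33) = 20, φ(34) = 16, φ(35) = 24, φ(36) = 12, φ(37) = 36, φ(38) = 18, φ(39) = 24, φ(40) = 16, φ(41) = 40, φ(42) = 12, φ(43) = 42, φ(44) = 20, φ(45) = 24, φ(46) = 22, φ(47) = 46, φ(48) = 16, φ(49) = 42, φ(50) = 20, φ(51) = 32, φ(52) = 24, φ(53) = 52. Summing all 53 values: 882. (Average order: Σ_{n ≤ x} φ(n) ~ (3/π²) x². For x = 53, (3/π²)·53² ≈ 853.83.)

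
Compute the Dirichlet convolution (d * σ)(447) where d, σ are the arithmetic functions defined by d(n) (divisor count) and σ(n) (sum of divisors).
(d * σ)(447) = 912

Divisors of 447: [1, 3, 149, 447]. For each d | 447:
  d = 1: d(1) · σ(447/1) = 1 · 600 = 600
  d = 3: d(3) · σ(447/3) = 2 · 150 = 300
  d = 149: d(149) · σ(447/149) = 2 · 4 = 8
  d = 447: d(447) · σ(447/447) = 4 · 1 = 4
Summing: (d * σ)(447) = 600 + 300 + 8 + 4 = 912.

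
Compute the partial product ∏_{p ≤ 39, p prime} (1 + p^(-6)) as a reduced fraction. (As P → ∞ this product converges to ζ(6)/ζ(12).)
∏ = 1409064908372656074115629844532678533864664016937571914400/1385384845877129271600296064992669038424816672643778985121

The primes p ≤ 39 are [2, 3, 5, 7, 11, 13, 17, 19, 23, 29, 31, 37]. For each, (1 + 1/p^6) = (p^6 + 1)/p^6. Multiplying these fractions over p ∈ [2, 3, 5, 7, 11, 13, 17, 19, 23, 29, 31, 37] gives 1409064908372656074115629844532678533864664016937571914400/1385384845877129271600296064992669038424816672643778985121. (In the limit P → ∞ this tends to ζ(6)/ζ(12).)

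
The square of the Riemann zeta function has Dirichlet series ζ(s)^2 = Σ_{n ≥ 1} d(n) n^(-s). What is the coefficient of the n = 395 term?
d(395) = 4

ζ(s)^2 = (Σ 1/m^s)(Σ 1/k^s). The coefficient of 1/n^s in the product is the number of ordered pairs (m, k) with mk = n, which equals d(n). For n = 395, divisors are [1, 5, 79, 395], so d(395) = 4.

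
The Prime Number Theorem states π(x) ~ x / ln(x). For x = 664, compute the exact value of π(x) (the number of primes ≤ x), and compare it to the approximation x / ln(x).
π(664) = 121;  x/ln(x) ≈ 102.18;  relative error ≈ 15.55%.

Directly count primes up to 664: π(664) = 121. The PNT approximation gives 664/ln(664) ≈ 664/6.49828 ≈ 102.18. Relative error (π(x) − x/ln(x)) / π(x) ≈ 15.55%; the approximation is known to undercount slightly (Li(x) is a better estimate).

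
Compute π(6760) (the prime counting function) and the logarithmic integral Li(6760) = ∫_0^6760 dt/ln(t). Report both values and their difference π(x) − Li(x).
π(6760) = 869;  Li(6760) ≈ 887.17;  π(x) − Li(x) ≈ -18.17.

Direct count of primes ≤ 6760 gives π(6760) = 869. Numerical evaluation of the logarithmic integral gives Li(6760) ≈ 887.17. The difference π(x) − Li(x) ≈ -18.17 is typically negative for small/moderate x (Li(x) overestimates), though Littlewood's theorem shows this sign changes infinitely often.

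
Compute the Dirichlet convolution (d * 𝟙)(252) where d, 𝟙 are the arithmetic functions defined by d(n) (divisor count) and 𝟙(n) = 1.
(d * 𝟙)(252) = 108

Divisors of 252: [1, 2, 3, 4, 6, 7, 9, 12, 14, 18, 21, 28, 36, 42, 63, 84, 126, 252]. For each d | 252:
  d = 1: d(1) · 𝟙(252/1) = 1 · 1 = 1
  d = 2: d(2) · 𝟙(252/2) = 2 · 1 = 2
  d = 3: d(3) · 𝟙(252/3) = 2 · 1 = 2
  d = 4: d(4) · 𝟙(252/4) = 3 · 1 = 3
  d = 6: d(6) · 𝟙(252/6) = 4 · 1 = 4
  d = 7: d(7) · 𝟙(252/7) = 2 · 1 = 2
  d = 9: d(9) · 𝟙(252/9) = 3 · 1 = 3
  d = 12: d(12) · 𝟙(252/12) = 6 · 1 = 6
  d = 14: d(14) · 𝟙(252/14) = 4 · 1 = 4
  d = 18: d(18) · 𝟙(252/18) = 6 · 1 = 6
  d = 21: d(21) · 𝟙(252/21) = 4 · 1 = 4
  d = 28: d(28) · 𝟙(252/28) = 6 · 1 = 6
  d = 36: d(36) · 𝟙(252/36) = 9 · 1 = 9
  d = 42: d(42) · 𝟙(252/42) = 8 · 1 = 8
  d = 63: d(63) · 𝟙(252/63) = 6 · 1 = 6
  d = 84: d(84) · 𝟙(252/84) = 12 · 1 = 12
  d = 126: d(126) · 𝟙(252/126) = 12 · 1 = 12
  d = 252: d(252) · 𝟙(252/252) = 18 · 1 = 18
Summing: (d * 𝟙)(252) = 1 + 2 + 2 + 3 + 4 + 2 + 3 + 6 + 4 + 6 + 4 + 6 + 9 + 8 + 6 + 12 + 12 + 18 = 108.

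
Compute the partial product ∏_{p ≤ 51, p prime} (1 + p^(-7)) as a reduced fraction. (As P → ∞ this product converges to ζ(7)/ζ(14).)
∏ = 263853992248183929955588067841649958807762565359040660091503223132247928290282626850939575242745161896165376/261685269908462752626449098337825267072687203746267710284915637456014619560925349129829845059340019784340625

The primes p ≤ 51 are [2, 3, 5, 7, 11, 13, 17, 19, 23, 29, 31, 37, 41, 43, 47]. For each, (1 + 1/p^7) = (p^7 + 1)/p^7. Multiplying these fractions over p ∈ [2, 3, 5, 7, 11, 13, 17, 19, 23, 29, 31, 37, 41, 43, 47] gives 263853992248183929955588067841649958807762565359040660091503223132247928290282626850939575242745161896165376/261685269908462752626449098337825267072687203746267710284915637456014619560925349129829845059340019784340625. (In the limit P → ∞ this tends to ζ(7)/ζ(14).)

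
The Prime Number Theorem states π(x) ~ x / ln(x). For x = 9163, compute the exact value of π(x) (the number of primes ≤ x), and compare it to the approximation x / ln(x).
π(9163) = 1136;  x/ln(x) ≈ 1004.39;  relative error ≈ 11.59%.

Directly count primes up to 9163: π(9163) = 1136. The PNT approximation gives 9163/ln(9163) ≈ 9163/9.12293 ≈ 1004.39. Relative error (π(x) − x/ln(x)) / π(x) ≈ 11.59%; the approximation is known to undercount slightly (Li(x) is a better estimate).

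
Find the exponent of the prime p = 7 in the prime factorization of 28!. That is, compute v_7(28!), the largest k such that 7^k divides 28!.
v_7(28!) = 4

Legendre's formula: v_p(n!) = Σ_{k ≥ 1} ⌊n / p^k⌋. For p = 7, n = 28, the terms are:
  ⌊28/7^1⌋ = ⌊28/7⌋ = 4
(the next term ⌊28/7^2⌋ = 0, terminating the sum). Summing: v_7(28!) = 4 = 4.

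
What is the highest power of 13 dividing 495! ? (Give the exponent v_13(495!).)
v_13(495!) = 40

Legendre's formula: v_p(n!) = Σ_{k ≥ 1} ⌊n / p^k⌋. For p = 13, n = 495, the terms are:
  ⌊495/13^1⌋ = ⌊495/13⌋ = 38
  ⌊495/13^2⌋ = ⌊495/169⌋ = 2
(the next term ⌊495/13^3⌋ = 0, terminating the sum). Summing: v_13(495!) = 38 + 2 = 40.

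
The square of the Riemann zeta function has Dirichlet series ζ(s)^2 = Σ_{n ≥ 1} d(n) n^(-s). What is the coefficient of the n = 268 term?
d(268) = 6

ζ(s)^2 = (Σ 1/m^s)(Σ 1/k^s). The coefficient of 1/n^s in the product is the number of ordered pairs (m, k) with mk = n, which equals d(n). For n = 268, divisors are [1, 2, 4, 67, 134, 268], so d(268) = 6.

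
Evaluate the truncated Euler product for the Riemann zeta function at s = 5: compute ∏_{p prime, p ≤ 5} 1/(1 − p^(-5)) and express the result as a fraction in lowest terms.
∏ = 3037500/2929531

The primes p ≤ 5 are [2, 3, 5]. For each prime, (1 − 1/p^5)^(-1) = p^5 / (p^5 − 1). The product is (1 − 1/2^5)^(-1), (1 − 1/3^5)^(-1), (1 − 1/5^5)^(-1) = ∏ p^5 / (p^5 − 1) = 3037500/2929531.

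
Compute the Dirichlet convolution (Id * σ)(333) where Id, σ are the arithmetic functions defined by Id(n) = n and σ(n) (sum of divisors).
(Id * σ)(333) = 2550

Divisors of 333: [1, 3, 9, 37, 111, 333]. For each d | 333:
  d = 1: Id(1) · σ(333/1) = 1 · 494 = 494
  d = 3: Id(3) · σ(333/3) = 3 · 152 = 456
  d = 9: Id(9) · σ(333/9) = 9 · 38 = 342
  d = 37: Id(37) · σ(333/37) = 37 · 13 = 481
  d = 111: Id(111) · σ(333/111) = 111 · 4 = 444
  d = 333: Id(333) · σ(333/333) = 333 · 1 = 333
Summing: (Id * σ)(333) = 494 + 456 + 342 + 481 + 444 + 333 = 2550.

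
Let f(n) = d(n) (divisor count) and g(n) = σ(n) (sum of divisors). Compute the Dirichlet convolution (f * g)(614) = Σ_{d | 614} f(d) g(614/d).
(d * σ)(614) = 1550

Divisors of 614: [1, 2, 307, 614]. For each d | 614:
  d = 1: d(1) · σ(614/1) = 1 · 924 = 924
  d = 2: d(2) · σ(614/2) = 2 · 308 = 616
  d = 307: d(307) · σ(614/307) = 2 · 3 = 6
  d = 614: d(614) · σ(614/614) = 4 · 1 = 4
Summing: (d * σ)(614) = 924 + 616 + 6 + 4 = 1550.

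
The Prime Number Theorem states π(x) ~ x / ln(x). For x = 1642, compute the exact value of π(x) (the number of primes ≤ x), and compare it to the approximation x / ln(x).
π(1642) = 259;  x/ln(x) ≈ 221.78;  relative error ≈ 14.37%.

Directly count primes up to 1642: π(1642) = 259. The PNT approximation gives 1642/ln(1642) ≈ 1642/7.40367 ≈ 221.78. Relative error (π(x) − x/ln(x)) / π(x) ≈ 14.37%; the approximation is known to undercount slightly (Li(x) is a better estimate).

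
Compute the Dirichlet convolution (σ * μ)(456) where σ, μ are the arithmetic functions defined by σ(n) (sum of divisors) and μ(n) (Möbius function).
(σ * μ)(456) = 456

Divisors of 456: [1, 2, 3, 4, 6, 8, 12, 19, 24, 38, 57, 76, 114, 152, 228, 456]. For each d | 456:
  d = 1: σ(1) · μ(456/1) = 1 · 0 = 0
  d = 2: σ(2) · μ(456/2) = 3 · 0 = 0
  d = 3: σ(3) · μ(456/3) = 4 · 0 = 0
  d = 4: σ(4) · μ(456/4) = 7 · -1 = -7
  d = 6: σ(6) · μ(456/6) = 12 · 0 = 0
  d = 8: σ(8) · μ(456/8) = 15 · 1 = 15
  d = 12: σ(12) · μ(456/12) = 28 · 1 = 28
  d = 19: σ(19) · μ(456/19) = 20 · 0 = 0
  d = 24: σ(24) · μ(456/24) = 60 · -1 = -60
  d = 38: σ(38) · μ(456/38) = 60 · 0 = 0
  d = 57: σ(57) · μ(456/57) = 80 · 0 = 0
  d = 76: σ(76) · μ(456/76) = 140 · 1 = 140
  d = 114: σ(114) · μ(456/114) = 240 · 0 = 0
  d = 152: σ(152) · μ(456/152) = 300 · -1 = -300
  d = 228: σ(228) · μ(456/228) = 560 · -1 = -560
  d = 456: σ(456) · μ(456/456) = 1200 · 1 = 1200
Summing: (σ * μ)(456) = 0 + 0 + 0 + -7 + 0 + 15 + 28 + 0 + -60 + 0 + 0 + 140 + 0 + -300 + -560 + 1200 = 456.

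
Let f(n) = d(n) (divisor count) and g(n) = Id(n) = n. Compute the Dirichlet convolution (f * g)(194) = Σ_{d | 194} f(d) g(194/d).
(d * Id)(194) = 396

Divisors of 194: [1, 2, 97, 194]. For each d | 194:
  d = 1: d(1) · Id(194/1) = 1 · 194 = 194
  d = 2: d(2) · Id(194/2) = 2 · 97 = 194
  d = 97: d(97) · Id(194/97) = 2 · 2 = 4
  d = 194: d(194) · Id(194/194) = 4 · 1 = 4
Summing: (d * Id)(194) = 194 + 194 + 4 + 4 = 396.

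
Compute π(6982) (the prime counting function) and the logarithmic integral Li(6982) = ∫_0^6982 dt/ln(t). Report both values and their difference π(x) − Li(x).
π(6982) = 897;  Li(6982) ≈ 912.30;  π(x) − Li(x) ≈ -15.30.

Direct count of primes ≤ 6982 gives π(6982) = 897. Numerical evaluation of the logarithmic integral gives Li(6982) ≈ 912.30. The difference π(x) − Li(x) ≈ -15.30 is typically negative for small/moderate x (Li(x) overestimates), though Littlewood's theorem shows this sign changes infinitely often.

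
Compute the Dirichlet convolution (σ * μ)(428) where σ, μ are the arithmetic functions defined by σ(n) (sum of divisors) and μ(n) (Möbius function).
(σ * μ)(428) = 428

Divisors of 428: [1, 2, 4, 107, 214, 428]. For each d | 428:
  d = 1: σ(1) · μ(428/1) = 1 · 0 = 0
  d = 2: σ(2) · μ(428/2) = 3 · 1 = 3
  d = 4: σ(4) · μ(428/4) = 7 · -1 = -7
  d = 107: σ(107) · μ(428/107) = 108 · 0 = 0
  d = 214: σ(214) · μ(428/214) = 324 · -1 = -324
  d = 428: σ(428) · μ(428/428) = 756 · 1 = 756
Summing: (σ * μ)(428) = 0 + 3 + -7 + 0 + -324 + 756 = 428.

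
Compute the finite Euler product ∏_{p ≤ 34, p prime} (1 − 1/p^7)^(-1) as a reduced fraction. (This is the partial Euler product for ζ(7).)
∏ = 37031956963631386906046525229438701635098769061332515193389940565625/36725327022248259763071767483224373757798563246158812707599806493184

The primes p ≤ 34 are [2, 3, 5, 7, 11, 13, 17, 19, 23, 29, 31]. For each prime, (1 − 1/p^7)^(-1) = p^7 / (p^7 − 1). The product is (1 − 1/2^7)^(-1), (1 − 1/3^7)^(-1), (1 − 1/5^7)^(-1), (1 − 1/7^7)^(-1), (1 − 1/11^7)^(-1), (1 − 1/13^7)^(-1), (1 − 1/17^7)^(-1), (1 − 1/19^7)^(-1), (1 − 1/23^7)^(-1), (1 − 1/29^7)^(-1), (1 − 1/31^7)^(-1) = ∏ p^7 / (p^7 − 1) = 37031956963631386906046525229438701635098769061332515193389940565625/36725327022248259763071767483224373757798563246158812707599806493184.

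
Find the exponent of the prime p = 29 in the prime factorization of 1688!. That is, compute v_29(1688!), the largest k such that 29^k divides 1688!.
v_29(1688!) = 60

Legendre's formula: v_p(n!) = Σ_{k ≥ 1} ⌊n / p^k⌋. For p = 29, n = 1688, the terms are:
  ⌊1688/29^1⌋ = ⌊1688/29⌋ = 58
  ⌊1688/29^2⌋ = ⌊1688/841⌋ = 2
(the next term ⌊1688/29^3⌋ = 0, terminating the sum). Summing: v_29(1688!) = 58 + 2 = 60.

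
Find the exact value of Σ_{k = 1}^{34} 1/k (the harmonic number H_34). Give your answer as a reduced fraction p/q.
H_34 = 54062195834749/13127595717600

Direct summation: H_34 = 1 + 1/2 + ... + 1/34. The least common denominator is lcm(1, ..., 34) = 144403552893600; over this denominator the numerator is 144403552893600 + 72201776446800 + 48134517631200 + 36100888223400 + 28880710578720 + 24067258815600 + 20629078984800 + 18050444111700 + 16044839210400 + 14440355289360 + 13127595717600 + 12033629407800 + 11107965607200 + 10314539492400 + 9626903526240 + 9025222055850 + 8494326640800 + 8022419605200 + 7600186994400 + 7220177644680 + 6876359661600 + 6563797858800 + 6278415343200 + 6016814703900 + 5776142115744 + 5553982803600 + 5348279736800 + 5157269746200 + 4979432858400 + 4813451763120 + 4658179125600 + 4512611027925 + 4375865239200 + 4247163320400 = 594684154182239, so H_34 = 594684154182239/144403552893600; reducing by gcd(594684154182239, 144403552893600) = 11 gives 54062195834749/13127595717600 ≈ 4.11821. (The PNT-adjacent estimate ln(34) + γ ≈ 4.10358 matches within O(1/n).)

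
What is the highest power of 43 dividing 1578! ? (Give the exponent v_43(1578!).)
v_43(1578!) = 36

Legendre's formula: v_p(n!) = Σ_{k ≥ 1} ⌊n / p^k⌋. For p = 43, n = 1578, the terms are:
  ⌊1578/43^1⌋ = ⌊1578/43⌋ = 36
(the next term ⌊1578/43^2⌋ = 0, terminating the sum). Summing: v_43(1578!) = 36 = 36.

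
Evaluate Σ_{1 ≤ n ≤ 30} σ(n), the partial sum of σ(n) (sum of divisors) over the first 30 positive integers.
Σ_{n ≤ 30} σ(n) = 762

Compute σ(n) for each 1 ≤ n ≤ 30: σ(1) = 1, σ(2) = 3, σ(3) = 4, σ(4) = 7, σ(5) = 6, σ(6) = 12, σ(7) = 8, σ(8) = 15, σ(9) = 13, σ(10) = 18, σ(11) = 12, σ(12) = 28, σ(13) = 14, σ(14) = 24, σ(15) = 24, σ(16) = 31, σ(17) = 18, σ(18) = 39, σ(19) = 20, σ(20) = 42, σ(21) = 32, σ(22) = 36, σ(23) = 24, σ(24) = 60, σ(25) = 31, σ(26) = 42, σ(27) = 40, σ(28) = 56, σ(29) = 30, σ(30) = 72. Summing all 30 values: 762. (Average order: Σ_{n ≤ x} σ(n) ~ (π²/12) x². For x = 30, (π²/12)·30² ≈ 740.22.)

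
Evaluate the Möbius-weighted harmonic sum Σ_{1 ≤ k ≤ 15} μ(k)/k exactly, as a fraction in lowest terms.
Σ μ(k)/k = 304/5005

Values of μ(k) for 1 ≤ k ≤ 15: μ(1) = 1, μ(2) = -1, μ(3) = -1, μ(5) = -1, μ(6) = 1, μ(7) = -1, μ(10) = 1, μ(11) = -1, μ(13) = -1, μ(14) = 1, μ(15) = 1, with μ = 0 on non-squarefree integers. Summing μ(k)/k for k where μ(k) ≠ 0 gives 304/5005 ≈ 0.0607. (PNT ⟺ this sum → 0 as n → ∞.)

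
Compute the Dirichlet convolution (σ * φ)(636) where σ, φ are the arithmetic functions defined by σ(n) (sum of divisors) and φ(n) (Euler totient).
(σ * φ)(636) = 7632

Divisors of 636: [1, 2, 3, 4, 6, 12, 53, 106, 159, 212, 318, 636]. For each d | 636:
  d = 1: σ(1) · φ(636/1) = 1 · 208 = 208
  d = 2: σ(2) · φ(636/2) = 3 · 104 = 312
  d = 3: σ(3) · φ(636/3) = 4 · 104 = 416
  d = 4: σ(4) · φ(636/4) = 7 · 104 = 728
  d = 6: σ(6) · φ(636/6) = 12 · 52 = 624
  d = 12: σ(12) · φ(636/12) = 28 · 52 = 1456
  d = 53: σ(53) · φ(636/53) = 54 · 4 = 216
  d = 106: σ(106) · φ(636/106) = 162 · 2 = 324
  d = 159: σ(159) · φ(636/159) = 216 · 2 = 432
  d = 212: σ(212) · φ(636/212) = 378 · 2 = 756
  d = 318: σ(318) · φ(636/318) = 648 · 1 = 648
  d = 636: σ(636) · φ(636/636) = 1512 · 1 = 1512
Summing: (σ * φ)(636) = 208 + 312 + 416 + 728 + 624 + 1456 + 216 + 324 + 432 + 756 + 648 + 1512 = 7632.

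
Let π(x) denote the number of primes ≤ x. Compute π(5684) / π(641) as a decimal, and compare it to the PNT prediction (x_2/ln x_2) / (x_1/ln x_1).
π(5684)/π(641) = 748/116 ≈ 6.4483;  PNT prediction ≈ 6.6290.

π(641) = 116 and π(5684) = 748, so π(5684)/π(641) ≈ 6.4483. The PNT-predicted ratio is (5684/ln(5684)) / (641/ln(641)) ≈ 6.6290. The two agree to within a few percent, as expected.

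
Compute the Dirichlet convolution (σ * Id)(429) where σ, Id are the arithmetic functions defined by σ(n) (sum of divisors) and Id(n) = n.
(σ * Id)(429) = 4347

Divisors of 429: [1, 3, 11, 13, 33, 39, 143, 429]. For each d | 429:
  d = 1: σ(1) · Id(429/1) = 1 · 429 = 429
  d = 3: σ(3) · Id(429/3) = 4 · 143 = 572
  d = 11: σ(11) · Id(429/11) = 12 · 39 = 468
  d = 13: σ(13) · Id(429/13) = 14 · 33 = 462
  d = 33: σ(33) · Id(429/33) = 48 · 13 = 624
  d = 39: σ(39) · Id(429/39) = 56 · 11 = 616
  d = 143: σ(143) · Id(429/143) = 168 · 3 = 504
  d = 429: σ(429) · Id(429/429) = 672 · 1 = 672
Summing: (σ * Id)(429) = 429 + 572 + 468 + 462 + 624 + 616 + 504 + 672 = 4347.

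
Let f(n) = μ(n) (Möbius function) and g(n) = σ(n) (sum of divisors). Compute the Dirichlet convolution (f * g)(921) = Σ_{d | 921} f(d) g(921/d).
(μ * σ)(921) = 921

Divisors of 921: [1, 3, 307, 921]. For each d | 921:
  d = 1: μ(1) · σ(921/1) = 1 · 1232 = 1232
  d = 3: μ(3) · σ(921/3) = -1 · 308 = -308
  d = 307: μ(307) · σ(921/307) = -1 · 4 = -4
  d = 921: μ(921) · σ(921/921) = 1 · 1 = 1
Summing: (μ * σ)(921) = 1232 + -308 + -4 + 1 = 921.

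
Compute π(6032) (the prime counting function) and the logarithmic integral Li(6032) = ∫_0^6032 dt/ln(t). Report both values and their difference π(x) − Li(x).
π(6032) = 786;  Li(6032) ≈ 804.09;  π(x) − Li(x) ≈ -18.09.

Direct count of primes ≤ 6032 gives π(6032) = 786. Numerical evaluation of the logarithmic integral gives Li(6032) ≈ 804.09. The difference π(x) − Li(x) ≈ -18.09 is typically negative for small/moderate x (Li(x) overestimates), though Littlewood's theorem shows this sign changes infinitely often.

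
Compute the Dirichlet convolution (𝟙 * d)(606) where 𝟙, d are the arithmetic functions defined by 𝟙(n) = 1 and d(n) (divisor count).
(𝟙 * d)(606) = 27

Divisors of 606: [1, 2, 3, 6, 101, 202, 303, 606]. For each d | 606:
  d = 1: 𝟙(1) · d(606/1) = 1 · 8 = 8
  d = 2: 𝟙(2) · d(606/2) = 1 · 4 = 4
  d = 3: 𝟙(3) · d(606/3) = 1 · 4 = 4
  d = 6: 𝟙(6) · d(606/6) = 1 · 2 = 2
  d = 101: 𝟙(101) · d(606/101) = 1 · 4 = 4
  d = 202: 𝟙(202) · d(606/202) = 1 · 2 = 2
  d = 303: 𝟙(303) · d(606/303) = 1 · 2 = 2
  d = 606: 𝟙(606) · d(606/606) = 1 · 1 = 1
Summing: (𝟙 * d)(606) = 8 + 4 + 4 + 2 + 4 + 2 + 2 + 1 = 27.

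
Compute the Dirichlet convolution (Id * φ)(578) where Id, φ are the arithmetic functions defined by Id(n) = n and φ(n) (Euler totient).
(Id * φ)(578) = 2499

Divisors of 578: [1, 2, 17, 34, 289, 578]. For each d | 578:
  d = 1: Id(1) · φ(578/1) = 1 · 272 = 272
  d = 2: Id(2) · φ(578/2) = 2 · 272 = 544
  d = 17: Id(17) · φ(578/17) = 17 · 16 = 272
  d = 34: Id(34) · φ(578/34) = 34 · 16 = 544
  d = 289: Id(289) · φ(578/289) = 289 · 1 = 289
  d = 578: Id(578) · φ(578/578) = 578 · 1 = 578
Summing: (Id * φ)(578) = 272 + 544 + 272 + 544 + 289 + 578 = 2499.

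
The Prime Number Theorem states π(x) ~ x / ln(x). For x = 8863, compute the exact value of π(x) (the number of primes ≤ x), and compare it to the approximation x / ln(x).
π(8863) = 1105;  x/ln(x) ≈ 975.07;  relative error ≈ 11.76%.

Directly count primes up to 8863: π(8863) = 1105. The PNT approximation gives 8863/ln(8863) ≈ 8863/9.08964 ≈ 975.07. Relative error (π(x) − x/ln(x)) / π(x) ≈ 11.76%; the approximation is known to undercount slightly (Li(x) is a better estimate).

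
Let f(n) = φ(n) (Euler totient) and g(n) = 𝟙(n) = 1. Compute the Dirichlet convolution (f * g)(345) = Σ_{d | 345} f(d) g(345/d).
(φ * 𝟙)(345) = 345

Divisors of 345: [1, 3, 5, 15, 23, 69, 115, 345]. For each d | 345:
  d = 1: φ(1) · 𝟙(345/1) = 1 · 1 = 1
  d = 3: φ(3) · 𝟙(345/3) = 2 · 1 = 2
  d = 5: φ(5) · 𝟙(345/5) = 4 · 1 = 4
  d = 15: φ(15) · 𝟙(345/15) = 8 · 1 = 8
  d = 23: φ(23) · 𝟙(345/23) = 22 · 1 = 22
  d = 69: φ(69) · 𝟙(345/69) = 44 · 1 = 44
  d = 115: φ(115) · 𝟙(345/115) = 88 · 1 = 88
  d = 345: φ(345) · 𝟙(345/345) = 176 · 1 = 176
Summing: (φ * 𝟙)(345) = 1 + 2 + 4 + 8 + 22 + 44 + 88 + 176 = 345.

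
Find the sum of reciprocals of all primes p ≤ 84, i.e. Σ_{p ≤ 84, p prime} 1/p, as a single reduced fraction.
Σ 1/p = 475714535349241099037539188841003/267064515689275851355624017992790

π(84) = 23, so the primes ≤ 84 are [2, 3, 5, 7, 11, 13, 17, 19, 23, 29, 31, 37, 41, 43, 47, 53, 59, 61, 67, 71, 73, 79, 83]. Summing 1/p over these primes: 475714535349241099037539188841003/267064515689275851355624017992790 ≈ 1.7813. Mertens estimate ln ln(84) + 0.2615 ≈ 1.7501.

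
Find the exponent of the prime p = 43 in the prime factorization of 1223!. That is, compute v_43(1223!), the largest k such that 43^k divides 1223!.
v_43(1223!) = 28

Legendre's formula: v_p(n!) = Σ_{k ≥ 1} ⌊n / p^k⌋. For p = 43, n = 1223, the terms are:
  ⌊1223/43^1⌋ = ⌊1223/43⌋ = 28
(the next term ⌊1223/43^2⌋ = 0, terminating the sum). Summing: v_43(1223!) = 28 = 28.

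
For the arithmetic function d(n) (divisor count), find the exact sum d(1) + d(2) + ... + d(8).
Σ_{n ≤ 8} d(n) = 20

Compute d(n) for each 1 ≤ n ≤ 8: d(1) = 1, d(2) = 2, d(3) = 2, d(4) = 3, d(5) = 2, d(6) = 4, d(7) = 2, d(8) = 4. Summing all 8 values: 20. (Dirichlet's divisor formula: Σ_{n ≤ x} d(n) = x ln(x) + (2γ − 1) x + O(√x). For x = 8, the asymptotic estimate is ≈ 17.87.)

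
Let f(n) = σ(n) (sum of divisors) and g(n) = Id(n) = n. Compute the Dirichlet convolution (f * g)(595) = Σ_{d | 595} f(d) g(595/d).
(σ * Id)(595) = 5775

Divisors of 595: [1, 5, 7, 17, 35, 85, 119, 595]. For each d | 595:
  d = 1: σ(1) · Id(595/1) = 1 · 595 = 595
  d = 5: σ(5) · Id(595/5) = 6 · 119 = 714
  d = 7: σ(7) · Id(595/7) = 8 · 85 = 680
  d = 17: σ(17) · Id(595/17) = 18 · 35 = 630
  d = 35: σ(35) · Id(595/35) = 48 · 17 = 816
  d = 85: σ(85) · Id(595/85) = 108 · 7 = 756
  d = 119: σ(119) · Id(595/119) = 144 · 5 = 720
  d = 595: σ(595) · Id(595/595) = 864 · 1 = 864
Summing: (σ * Id)(595) = 595 + 714 + 680 + 630 + 816 + 756 + 720 + 864 = 5775.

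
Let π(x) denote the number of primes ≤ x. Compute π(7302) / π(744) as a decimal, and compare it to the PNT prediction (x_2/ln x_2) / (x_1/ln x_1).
π(7302)/π(744) = 930/132 ≈ 7.0455;  PNT prediction ≈ 7.2948.

π(744) = 132 and π(7302) = 930, so π(7302)/π(744) ≈ 7.0455. The PNT-predicted ratio is (7302/ln(7302)) / (744/ln(744)) ≈ 7.2948. The two agree to within a few percent, as expected.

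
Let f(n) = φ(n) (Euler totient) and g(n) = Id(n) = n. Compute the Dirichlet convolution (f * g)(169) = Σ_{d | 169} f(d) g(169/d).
(φ * Id)(169) = 481

Divisors of 169: [1, 13, 169]. For each d | 169:
  d = 1: φ(1) · Id(169/1) = 1 · 169 = 169
  d = 13: φ(13) · Id(169/13) = 12 · 13 = 156
  d = 169: φ(169) · Id(169/169) = 156 · 1 = 156
Summing: (φ * Id)(169) = 169 + 156 + 156 = 481.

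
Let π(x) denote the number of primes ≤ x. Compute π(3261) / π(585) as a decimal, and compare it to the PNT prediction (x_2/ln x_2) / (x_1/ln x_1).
π(3261)/π(585) = 461/106 ≈ 4.3491;  PNT prediction ≈ 4.3904.

π(585) = 106 and π(3261) = 461, so π(3261)/π(585) ≈ 4.3491. The PNT-predicted ratio is (3261/ln(3261)) / (585/ln(585)) ≈ 4.3904. The two agree to within a few percent, as expected.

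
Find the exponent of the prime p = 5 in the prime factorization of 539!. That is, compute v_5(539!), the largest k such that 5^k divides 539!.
v_5(539!) = 132

Legendre's formula: v_p(n!) = Σ_{k ≥ 1} ⌊n / p^k⌋. For p = 5, n = 539, the terms are:
  ⌊539/5^1⌋ = ⌊539/5⌋ = 107
  ⌊539/5^2⌋ = ⌊539/25⌋ = 21
  ⌊539/5^3⌋ = ⌊539/125⌋ = 4
(the next term ⌊539/5^4⌋ = 0, terminating the sum). Summing: v_5(539!) = 107 + 21 + 4 = 132.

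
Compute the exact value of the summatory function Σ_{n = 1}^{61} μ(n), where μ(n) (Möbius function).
Σ_{n ≤ 61} μ(n) = -2

Compute μ(n) for each 1 ≤ n ≤ 61: μ(1) = 1, μ(2) = -1, μ(3) = -1, μ(4) = 0, μ(5) = -1, μ(6) = 1, μ(7) = -1, μ(8) = 0, μ(9) = 0, μ(10) = 1, μ(11) = -1, μ(12) = 0, μ(13) = -1, μ(14) = 1, μ(15) = 1, μ(16) = 0, μ(17) = -1, μ(18) = 0, μ(19) = -1, μ(20) = 0, μ(21) = 1, μ(22) = 1, μ(23) = -1, μ(24) = 0, μ(25) = 0, μ(26) = 1, μ(27) = 0, μ(28) = 0, μ(29) = -1, μ(30) = -1, μ(31) = -1, μ(32) = 0, μ(33) = 1, μ(34) = 1, μ(35) = 1, μ(36) = 0, μ(37) = -1, μ(38) = 1, μ(39) = 1, μ(40) = 0, μ(41) = -1, μ(42) = -1, μ(43) = -1, μ(44) = 0, μ(45) = 0, μ(46) = 1, μ(47) = -1, μ(48) = 0, μ(49) = 0, μ(50) = 0, μ(51) = 1, μ(52) = 0, μ(53) = -1, μ(54) = 0, μ(55) = 1, μ(56) = 0, μ(57) = 1, μ(58) = 1, μ(59) = -1, μ(60) = 0, μ(61) = -1. Summing all 61 values: -2. (Mertens function M(x) = Σ_{n ≤ x} μ(n); on average M(x) should be small (PNT ⟺ M(x) = o(x)).)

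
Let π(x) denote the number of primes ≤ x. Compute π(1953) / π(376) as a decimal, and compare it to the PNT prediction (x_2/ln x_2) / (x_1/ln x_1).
π(1953)/π(376) = 297/74 ≈ 4.0135;  PNT prediction ≈ 4.0648.

π(376) = 74 and π(1953) = 297, so π(1953)/π(376) ≈ 4.0135. The PNT-predicted ratio is (1953/ln(1953)) / (376/ln(376)) ≈ 4.0648. The two agree to within a few percent, as expected.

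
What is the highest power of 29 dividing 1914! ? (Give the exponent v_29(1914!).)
v_29(1914!) = 68

Legendre's formula: v_p(n!) = Σ_{k ≥ 1} ⌊n / p^k⌋. For p = 29, n = 1914, the terms are:
  ⌊1914/29^1⌋ = ⌊1914/29⌋ = 66
  ⌊1914/29^2⌋ = ⌊1914/841⌋ = 2
(the next term ⌊1914/29^3⌋ = 0, terminating the sum). Summing: v_29(1914!) = 66 + 2 = 68.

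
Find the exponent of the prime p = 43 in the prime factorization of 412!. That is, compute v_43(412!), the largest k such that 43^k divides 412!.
v_43(412!) = 9

Legendre's formula: v_p(n!) = Σ_{k ≥ 1} ⌊n / p^k⌋. For p = 43, n = 412, the terms are:
  ⌊412/43^1⌋ = ⌊412/43⌋ = 9
(the next term ⌊412/43^2⌋ = 0, terminating the sum). Summing: v_43(412!) = 9 = 9.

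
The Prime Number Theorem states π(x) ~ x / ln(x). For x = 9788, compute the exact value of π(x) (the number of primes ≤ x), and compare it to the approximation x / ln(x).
π(9788) = 1207;  x/ln(x) ≈ 1065.20;  relative error ≈ 11.75%.

Directly count primes up to 9788: π(9788) = 1207. The PNT approximation gives 9788/ln(9788) ≈ 9788/9.18891 ≈ 1065.20. Relative error (π(x) − x/ln(x)) / π(x) ≈ 11.75%; the approximation is known to undercount slightly (Li(x) is a better estimate).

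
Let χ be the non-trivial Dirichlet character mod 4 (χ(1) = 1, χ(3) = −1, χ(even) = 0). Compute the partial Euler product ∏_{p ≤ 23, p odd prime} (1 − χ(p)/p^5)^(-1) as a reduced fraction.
∏ = 19221914719363107239019289471588875/19296053991287416836128860852453376

The odd primes p ≤ 23 are [3, 5, 7, 11, 13, 17, 19, 23]. For each, χ(p) = 1 if p ≡ 1 mod 4, χ(p) = −1 if p ≡ 3 mod 4. Taking (1 − χ(p)/p^5)^(-1) = p^5/(p^5 − χ(p)): (1 − (-1)/3^5)^(-1) · (1 − (1)/5^5)^(-1) · (1 − (-1)/7^5)^(-1) · (1 − (-1)/11^5)^(-1) · (1 − (1)/13^5)^(-1) · (1 − (1)/17^5)^(-1) · (1 − (-1)/19^5)^(-1) · (1 − (-1)/23^5)^(-1) = 19221914719363107239019289471588875/19296053991287416836128860852453376.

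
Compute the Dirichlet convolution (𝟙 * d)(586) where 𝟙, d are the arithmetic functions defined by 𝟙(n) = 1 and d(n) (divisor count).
(𝟙 * d)(586) = 9

Divisors of 586: [1, 2, 293, 586]. For each d | 586:
  d = 1: 𝟙(1) · d(586/1) = 1 · 4 = 4
  d = 2: 𝟙(2) · d(586/2) = 1 · 2 = 2
  d = 293: 𝟙(293) · d(586/293) = 1 · 2 = 2
  d = 586: 𝟙(586) · d(586/586) = 1 · 1 = 1
Summing: (𝟙 * d)(586) = 4 + 2 + 2 + 1 = 9.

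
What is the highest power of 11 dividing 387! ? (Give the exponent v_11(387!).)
v_11(387!) = 38

Legendre's formula: v_p(n!) = Σ_{k ≥ 1} ⌊n / p^k⌋. For p = 11, n = 387, the terms are:
  ⌊387/11^1⌋ = ⌊387/11⌋ = 35
  ⌊387/11^2⌋ = ⌊387/121⌋ = 3
(the next term ⌊387/11^3⌋ = 0, terminating the sum). Summing: v_11(387!) = 35 + 3 = 38.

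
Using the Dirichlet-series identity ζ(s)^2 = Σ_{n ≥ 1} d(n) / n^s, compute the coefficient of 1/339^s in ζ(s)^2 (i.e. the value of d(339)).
d(339) = 4

ζ(s)^2 = (Σ 1/m^s)(Σ 1/k^s). The coefficient of 1/n^s in the product is the number of ordered pairs (m, k) with mk = n, which equals d(n). For n = 339, divisors are [1, 3, 113, 339], so d(339) = 4.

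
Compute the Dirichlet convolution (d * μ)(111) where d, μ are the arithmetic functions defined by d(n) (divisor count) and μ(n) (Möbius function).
(d * μ)(111) = 1

Divisors of 111: [1, 3, 37, 111]. For each d | 111:
  d = 1: d(1) · μ(111/1) = 1 · 1 = 1
  d = 3: d(3) · μ(111/3) = 2 · -1 = -2
  d = 37: d(37) · μ(111/37) = 2 · -1 = -2
  d = 111: d(111) · μ(111/111) = 4 · 1 = 4
Summing: (d * μ)(111) = 1 + -2 + -2 + 4 = 1.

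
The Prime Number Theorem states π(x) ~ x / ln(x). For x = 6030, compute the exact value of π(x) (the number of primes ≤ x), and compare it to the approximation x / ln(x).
π(6030) = 786;  x/ln(x) ≈ 692.74;  relative error ≈ 11.86%.

Directly count primes up to 6030: π(6030) = 786. The PNT approximation gives 6030/ln(6030) ≈ 6030/8.70450 ≈ 692.74. Relative error (π(x) − x/ln(x)) / π(x) ≈ 11.86%; the approximation is known to undercount slightly (Li(x) is a better estimate).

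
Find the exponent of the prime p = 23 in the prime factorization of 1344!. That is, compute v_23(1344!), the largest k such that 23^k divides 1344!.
v_23(1344!) = 60

Legendre's formula: v_p(n!) = Σ_{k ≥ 1} ⌊n / p^k⌋. For p = 23, n = 1344, the terms are:
  ⌊1344/23^1⌋ = ⌊1344/23⌋ = 58
  ⌊1344/23^2⌋ = ⌊1344/529⌋ = 2
(the next term ⌊1344/23^3⌋ = 0, terminating the sum). Summing: v_23(1344!) = 58 + 2 = 60.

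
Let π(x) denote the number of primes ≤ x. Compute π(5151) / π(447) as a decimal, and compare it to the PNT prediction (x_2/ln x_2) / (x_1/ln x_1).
π(5151)/π(447) = 686/86 ≈ 7.9767;  PNT prediction ≈ 8.2278.

π(447) = 86 and π(5151) = 686, so π(5151)/π(447) ≈ 7.9767. The PNT-predicted ratio is (5151/ln(5151)) / (447/ln(447)) ≈ 8.2278. The two agree to within a few percent, as expected.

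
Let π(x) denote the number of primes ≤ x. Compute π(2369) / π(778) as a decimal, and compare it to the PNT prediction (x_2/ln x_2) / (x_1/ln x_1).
π(2369)/π(778) = 350/137 ≈ 2.5547;  PNT prediction ≈ 2.6086.

π(778) = 137 and π(2369) = 350, so π(2369)/π(778) ≈ 2.5547. The PNT-predicted ratio is (2369/ln(2369)) / (778/ln(778)) ≈ 2.6086. The two agree to within a few percent, as expected.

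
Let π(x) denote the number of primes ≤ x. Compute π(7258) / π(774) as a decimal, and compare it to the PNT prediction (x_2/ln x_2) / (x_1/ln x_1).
π(7258)/π(774) = 928/137 ≈ 6.7737;  PNT prediction ≈ 7.0163.

π(774) = 137 and π(7258) = 928, so π(7258)/π(774) ≈ 6.7737. The PNT-predicted ratio is (7258/ln(7258)) / (774/ln(774)) ≈ 7.0163. The two agree to within a few percent, as expected.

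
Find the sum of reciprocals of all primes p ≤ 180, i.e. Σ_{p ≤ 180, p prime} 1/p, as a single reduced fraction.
Σ 1/p = 57342808417705079663327936281722405984299104369358607649920332497341973/29819592777931214269172453467810429868925511217482600306406141434158090

π(180) = 41, so the primes ≤ 180 are [2, 3, 5, 7, 11, 13, 17, 19, 23, 29, 31, 37, 41, 43, 47, 53, 59, 61, 67, 71, 73, 79, 83, 89, 97, 101, 103, 107, 109, 113, 127, 131, 137, 139, 149, 151, 157, 163, 167, 173, 179]. Summing 1/p over these primes: 57342808417705079663327936281722405984299104369358607649920332497341973/29819592777931214269172453467810429868925511217482600306406141434158090 ≈ 1.9230. Mertens estimate ln ln(180) + 0.2615 ≈ 1.9088.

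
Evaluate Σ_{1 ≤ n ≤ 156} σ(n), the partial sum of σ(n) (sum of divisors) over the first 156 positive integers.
Σ_{n ≤ 156} σ(n) = 20162

Compute σ(n) for each 1 ≤ n ≤ 156: σ(1) = 1, σ(2) = 3, σ(3) = 4, σ(4) = 7, σ(5) = 6, σ(6) = 12, σ(7) = 8, σ(8) = 15, σ(9) = 13, σ(10) = 18, σ(11) = 12, σ(12) = 28, σ(13) = 14, σ(14) = 24, σ(15) = 24, σ(16) = 31, σ(17) = 18, σ(18) = 39, σ(19) = 20, σ(20) = 42, σ(21) = 32, σ(22) = 36, σ(23) = 24, σ(24) = 60, σ(25) = 31, σ(26) = 42, σ(27) = 40, σ(28) = 56, σ(29) = 30, σ(30) = 72, σ(31) = 32, σ(32) = 63, σ(33) = 48, σ(34) = 54, σ(35) = 48, σ(36) = 91, σ(37) = 38, σ(38) = 60, σ(39) = 56, σ(40) = 90, σ(41) = 42, σ(42) = 96, σ(43) = 44, σ(44) = 84, σ(45) = 78, σ(46) = 72, σ(47) = 48, σ(48) = 124, σ(49) = 57, σ(50) = 93, σ(51) = 72, σ(52) = 98, σ(53) = 54, σ(54) = 120, σ(55) = 72, σ(56) = 120, σ(57) = 80, σ(58) = 90, σ(59) = 60, σ(60) = 168, σ(61) = 62, σ(62) = 96, σ(63) = 104, σ(64) = 127, σ(65) = 84, σ(66) = 144, σ(67) = 68, σ(68) = 126, σ(69) = 96, σ(70) = 144, σ(71) = 72, σ(72) = 195, σ(73) = 74, σ(74) = 114, σ(75) = 124, σ(76) = 140, σ(77) = 96, σ(78) = 168, σ(79) = 80, σ(80) = 186, σ(81) = 121, σ(82) = 126, σ(83) = 84, σ(84) = 224, σ(85) = 108, σ(86) = 132, σ(87) = 120, σ(88) = 180, σ(89) = 90, σ(90) = 234, σ(91) = 112, σ(92) = 168, σ(93) = 128, σ(94) = 144, σ(95) = 120, σ(96) = 252, σ(97) = 98, σ(98) = 171, σ(99) = 156, σ(100) = 217, σ(101) = 102, σ(102) = 216, σ(103) = 104, σ(104) = 210, σ(105) = 192, σ(106) = 162, σ(107) = 108, σ(108) = 280, σ(109) = 110, σ(110) = 216, σ(111) = 152, σ(112) = 248, σ(113) = 114, σ(114) = 240, σ(115) = 144, σ(116) = 210, σ(117) = 182, σ(118) = 180, σ(119) = 144, σ(120) = 360, σ(121) = 133, σ(122) = 186, σ(123) = 168, σ(124) = 224, σ(125) = 156, σ(126) = 312, σ(127) = 128, σ(128) = 255, σ(129) = 176, σ(130) = 252, σ(131) = 132, σ(132) = 336, σ(133) = 160, σ(134) = 204, σ(135) = 240, σ(136) = 270, σ(137) = 138, σ(138) = 288, σ(139) = 140, σ(140) = 336, σ(141) = 192, σ(142) = 216, σ(143) = 168, σ(144) = 403, σ(145) = 180, σ(146) = 222, σ(147) = 228, σ(148) = 266, σ(149) = 150, σ(150) = 372, σ(151) = 152, σ(152) = 300, σ(153) = 234, σ(154) = 288, σ(155) = 192, σ(156) = 392. Summing all 156 values: 20162. (Average order: Σ_{n ≤ x} σ(n) ~ (π²/12) x². For x = 156, (π²/12)·156² ≈ 20015.56.)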